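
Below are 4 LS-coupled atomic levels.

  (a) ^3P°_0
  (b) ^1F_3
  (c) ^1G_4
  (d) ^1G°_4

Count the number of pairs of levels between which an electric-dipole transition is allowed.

2

(a)–(b): forbidden (ΔS, ΔL, ΔJ).
(a)–(c): forbidden (ΔS, ΔL, ΔJ).
(a)–(d): forbidden (parity, ΔS, ΔL, ΔJ).
(b)–(c): forbidden (parity).
(b)–(d): allowed.
(c)–(d): allowed.
Allowed pairs: 2 of 6.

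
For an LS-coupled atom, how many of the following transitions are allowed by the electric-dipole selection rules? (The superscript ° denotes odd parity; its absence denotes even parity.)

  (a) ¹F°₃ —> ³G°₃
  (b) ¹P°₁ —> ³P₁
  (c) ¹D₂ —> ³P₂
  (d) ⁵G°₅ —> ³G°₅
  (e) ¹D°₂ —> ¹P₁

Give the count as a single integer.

1

(a) forbidden (parity, ΔS fail)
(b) forbidden (ΔS fails)
(c) forbidden (parity, ΔS fail)
(d) forbidden (parity, ΔS fail)
(e) allowed
Total allowed: 1 of 5.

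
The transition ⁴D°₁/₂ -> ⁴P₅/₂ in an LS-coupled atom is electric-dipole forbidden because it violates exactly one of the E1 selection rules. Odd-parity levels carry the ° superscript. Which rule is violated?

Reading off the term symbols: S 3/2→3/2, L 2→1, J 1/2→5/2, parity odd→even.
Parity must change: odd → even — passes.
ΔS = 0: S: 3/2 → 3/2 — passes.
ΔL = 0, ±1 (not L=0↔0): L: 2 → 1, ΔL = -1 — passes.
ΔJ = 0, ±1 (not J=0↔0): J: 1/2 → 5/2, ΔJ = +2 — fails.

the ΔJ = 0, ±1 rule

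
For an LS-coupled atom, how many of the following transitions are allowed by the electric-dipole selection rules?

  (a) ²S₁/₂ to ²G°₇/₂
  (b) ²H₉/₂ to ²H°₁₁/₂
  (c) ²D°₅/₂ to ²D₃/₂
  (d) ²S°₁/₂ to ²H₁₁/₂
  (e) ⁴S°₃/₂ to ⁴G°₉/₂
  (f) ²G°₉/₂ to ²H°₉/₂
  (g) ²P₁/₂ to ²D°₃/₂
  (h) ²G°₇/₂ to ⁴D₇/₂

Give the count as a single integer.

3

(a) forbidden (ΔL, ΔJ fail)
(b) allowed
(c) allowed
(d) forbidden (ΔL, ΔJ fail)
(e) forbidden (parity, ΔL, ΔJ fail)
(f) forbidden (parity fails)
(g) allowed
(h) forbidden (ΔS, ΔL fail)
Total allowed: 3 of 8.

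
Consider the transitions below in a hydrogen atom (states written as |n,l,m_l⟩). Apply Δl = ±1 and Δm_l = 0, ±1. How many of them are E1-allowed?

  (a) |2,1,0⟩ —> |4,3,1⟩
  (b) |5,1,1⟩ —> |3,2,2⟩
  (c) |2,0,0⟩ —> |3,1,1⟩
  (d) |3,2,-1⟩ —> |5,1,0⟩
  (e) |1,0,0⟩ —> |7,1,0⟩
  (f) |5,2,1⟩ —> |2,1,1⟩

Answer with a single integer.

(a) forbidden — Δl = +2 (E1 requires Δl = ±1)
(b) allowed
(c) allowed
(d) allowed
(e) allowed
(f) allowed
Total allowed: 5 of 6.

5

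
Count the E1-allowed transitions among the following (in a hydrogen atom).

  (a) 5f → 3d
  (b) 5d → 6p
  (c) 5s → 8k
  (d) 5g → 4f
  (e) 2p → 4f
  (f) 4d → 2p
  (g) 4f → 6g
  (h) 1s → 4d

(a) allowed
(b) allowed
(c) forbidden — Δl = +7 (E1 requires Δl = ±1)
(d) allowed
(e) forbidden — Δl = +2 (E1 requires Δl = ±1)
(f) allowed
(g) allowed
(h) forbidden — Δl = +2 (E1 requires Δl = ±1)
Total allowed: 5 of 8.

5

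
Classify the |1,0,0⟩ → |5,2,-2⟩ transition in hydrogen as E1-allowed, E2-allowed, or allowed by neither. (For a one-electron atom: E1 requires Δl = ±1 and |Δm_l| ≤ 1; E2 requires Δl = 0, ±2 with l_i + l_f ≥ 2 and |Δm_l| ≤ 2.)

E2

Δl = 2 − 0 = +2; l_i + l_f = 2.
Δm_l = -2.
E1 (Δl = ±1, |Δm_l| ≤ 1): not satisfied.
E2 (Δl = 0,±2, l_i+l_f ≥ 2, |Δm_l| ≤ 2): satisfied.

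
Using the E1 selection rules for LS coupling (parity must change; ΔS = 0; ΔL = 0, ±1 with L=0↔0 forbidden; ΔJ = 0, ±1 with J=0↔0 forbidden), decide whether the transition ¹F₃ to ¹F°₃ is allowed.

Reading off the term symbols: S 0→0, L 3→3, J 3→3, parity even→odd.
ΔJ = 0, ±1 (not J=0↔0): J: 3 → 3, ΔJ = +0 — ok.
Parity must change: even → odd — ok.
ΔS = 0: S: 0 → 0 — ok.
ΔL = 0, ±1 (not L=0↔0): L: 3 → 3, ΔL = +0 — ok.
All four E1 rules are satisfied.

allowed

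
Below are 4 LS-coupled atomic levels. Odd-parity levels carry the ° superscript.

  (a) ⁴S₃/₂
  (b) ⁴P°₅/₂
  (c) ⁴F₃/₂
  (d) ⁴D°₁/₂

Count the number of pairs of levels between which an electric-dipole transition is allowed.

2

(a)–(b): allowed.
(a)–(c): forbidden (parity, ΔL).
(a)–(d): forbidden (ΔL).
(b)–(c): forbidden (ΔL).
(b)–(d): forbidden (parity, ΔJ).
(c)–(d): allowed.
Allowed pairs: 2 of 6.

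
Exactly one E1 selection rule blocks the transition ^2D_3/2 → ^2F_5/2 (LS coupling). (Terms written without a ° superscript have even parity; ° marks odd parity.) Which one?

Parity must change: even → even — fails.
ΔS = 0: S: 1/2 → 1/2 — passes.
ΔL = 0, ±1 (not L=0↔0): L: 2 → 3, ΔL = +1 — passes.
ΔJ = 0, ±1 (not J=0↔0): J: 3/2 → 5/2, ΔJ = +1 — passes.

parity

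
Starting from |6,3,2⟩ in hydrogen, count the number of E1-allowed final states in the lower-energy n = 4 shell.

2

E1 requires Δl = ±1, so l_f ∈ {2, 4}; with 0 ≤ l_f ≤ n_f−1 = 3, the allowed l_f values are {2}.
For l_f = 2: m_f ∈ {m_i−1, m_i, m_i+1} ∩ [−2, 2] = {1, 2} → 2 states.
Total: 2.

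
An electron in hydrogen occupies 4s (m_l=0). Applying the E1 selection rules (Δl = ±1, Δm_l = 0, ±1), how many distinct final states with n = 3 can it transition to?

E1 requires Δl = ±1, so l_f ∈ {-1, 1}; with 0 ≤ l_f ≤ n_f−1 = 2, the allowed l_f values are {1}.
For l_f = 1: m_f ∈ {m_i−1, m_i, m_i+1} ∩ [−1, 1] = {-1, 0, 1} → 3 states.
Total: 3.

3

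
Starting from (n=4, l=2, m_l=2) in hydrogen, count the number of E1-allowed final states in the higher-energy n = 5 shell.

E1 requires Δl = ±1, so l_f ∈ {1, 3}; with 0 ≤ l_f ≤ n_f−1 = 4, the allowed l_f values are {1, 3}.
For l_f = 1: m_f ∈ {m_i−1, m_i, m_i+1} ∩ [−1, 1] = {1} → 1 state.
For l_f = 3: m_f ∈ {m_i−1, m_i, m_i+1} ∩ [−3, 3] = {1, 2, 3} → 3 states.
Total: 4.

4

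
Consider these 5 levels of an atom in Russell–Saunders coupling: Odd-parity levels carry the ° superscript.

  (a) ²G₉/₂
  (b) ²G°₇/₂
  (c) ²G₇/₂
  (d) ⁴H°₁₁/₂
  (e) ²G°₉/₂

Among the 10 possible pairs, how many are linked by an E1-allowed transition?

4

(a)–(b): allowed.
(a)–(c): forbidden (parity).
(a)–(d): forbidden (ΔS).
(a)–(e): allowed.
(b)–(c): allowed.
(b)–(d): forbidden (parity, ΔS, ΔJ).
(b)–(e): forbidden (parity).
(c)–(d): forbidden (ΔS, ΔJ).
(c)–(e): allowed.
(d)–(e): forbidden (parity, ΔS).
Allowed pairs: 4 of 10.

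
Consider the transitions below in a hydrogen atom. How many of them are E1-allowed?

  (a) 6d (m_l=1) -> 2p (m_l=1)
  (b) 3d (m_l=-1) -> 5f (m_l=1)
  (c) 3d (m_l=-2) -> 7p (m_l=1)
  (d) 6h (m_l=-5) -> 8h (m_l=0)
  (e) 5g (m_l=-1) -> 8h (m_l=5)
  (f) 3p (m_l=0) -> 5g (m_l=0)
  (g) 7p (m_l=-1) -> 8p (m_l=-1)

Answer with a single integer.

(a) allowed
(b) forbidden — Δm_l = +2 (E1 requires Δm_l = 0, ±1)
(c) forbidden — Δm_l = +3 (E1 requires Δm_l = 0, ±1)
(d) forbidden — Δl = +0 (E1 requires Δl = ±1); Δm_l = +5 (E1 requires Δm_l = 0, ±1)
(e) forbidden — Δm_l = +6 (E1 requires Δm_l = 0, ±1)
(f) forbidden — Δl = +3 (E1 requires Δl = ±1)
(g) forbidden — Δl = +0 (E1 requires Δl = ±1)
Total allowed: 1 of 7.

1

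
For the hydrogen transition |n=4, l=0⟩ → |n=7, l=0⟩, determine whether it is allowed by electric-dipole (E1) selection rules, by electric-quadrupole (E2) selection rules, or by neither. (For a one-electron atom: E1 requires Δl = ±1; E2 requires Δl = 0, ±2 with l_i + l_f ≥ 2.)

Δl = 0 − 0 = +0; l_i + l_f = 0.
E1 (Δl = ±1): not satisfied.
E2 (Δl = 0,±2, l_i+l_f ≥ 2): not satisfied.

neither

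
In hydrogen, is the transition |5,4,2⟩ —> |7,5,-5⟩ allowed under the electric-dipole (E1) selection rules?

forbidden

Initial l = 4, final l = 5, so Δl = +1. E1 requires Δl = ±1: ok.
m_l: 2 → -5 (Δm_l = -7). |Δm_l| ≤ 1 fails.
The transition is electric-dipole forbidden.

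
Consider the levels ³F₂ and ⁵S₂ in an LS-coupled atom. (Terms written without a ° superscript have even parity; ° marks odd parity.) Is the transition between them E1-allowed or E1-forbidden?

Parity must change: even → even — ✗.
ΔS = 0: S: 1 → 2 — ✗.
ΔL = 0, ±1 (not L=0↔0): L: 3 → 0, ΔL = -3 — ✗.
ΔJ = 0, ±1 (not J=0↔0): J: 2 → 2, ΔJ = +0 — ✓.
Rule(s) violated: parity, ΔS, ΔL.

forbidden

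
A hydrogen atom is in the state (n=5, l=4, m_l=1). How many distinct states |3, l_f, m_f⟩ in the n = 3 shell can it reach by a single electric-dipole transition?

E1 requires l_f ∈ {3, 5}, but neither lies in [0, 2], so no final state is reachable.
Total: 0.

0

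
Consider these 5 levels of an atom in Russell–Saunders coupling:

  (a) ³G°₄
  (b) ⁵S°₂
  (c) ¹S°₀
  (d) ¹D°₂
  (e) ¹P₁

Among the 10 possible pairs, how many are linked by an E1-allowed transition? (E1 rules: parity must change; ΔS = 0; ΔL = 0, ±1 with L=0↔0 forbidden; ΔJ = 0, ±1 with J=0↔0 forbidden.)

(a)–(b): forbidden (parity, ΔS, ΔL, ΔJ).
(a)–(c): forbidden (parity, ΔS, ΔL, ΔJ).
(a)–(d): forbidden (parity, ΔS, ΔL, ΔJ).
(a)–(e): forbidden (ΔS, ΔL, ΔJ).
(b)–(c): forbidden (parity, ΔS, ΔL, ΔJ).
(b)–(d): forbidden (parity, ΔS, ΔL).
(b)–(e): forbidden (ΔS).
(c)–(d): forbidden (parity, ΔL, ΔJ).
(c)–(e): allowed.
(d)–(e): allowed.
Allowed pairs: 2 of 10.

2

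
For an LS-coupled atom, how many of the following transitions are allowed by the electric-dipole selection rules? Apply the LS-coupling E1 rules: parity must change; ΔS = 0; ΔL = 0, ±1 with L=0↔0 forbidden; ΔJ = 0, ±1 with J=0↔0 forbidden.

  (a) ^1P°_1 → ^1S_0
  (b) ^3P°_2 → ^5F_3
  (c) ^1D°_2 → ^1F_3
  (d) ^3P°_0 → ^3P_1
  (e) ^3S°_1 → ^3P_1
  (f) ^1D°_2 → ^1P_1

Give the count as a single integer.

5

(a) allowed
(b) forbidden (ΔS, ΔL fail)
(c) allowed
(d) allowed
(e) allowed
(f) allowed
Total allowed: 5 of 6.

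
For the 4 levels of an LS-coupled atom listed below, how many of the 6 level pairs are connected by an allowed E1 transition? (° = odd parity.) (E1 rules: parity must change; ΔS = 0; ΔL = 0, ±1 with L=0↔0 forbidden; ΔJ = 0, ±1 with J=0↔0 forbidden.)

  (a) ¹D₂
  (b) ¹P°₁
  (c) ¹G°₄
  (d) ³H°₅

1

(a)–(b): allowed.
(a)–(c): forbidden (ΔL, ΔJ).
(a)–(d): forbidden (ΔS, ΔL, ΔJ).
(b)–(c): forbidden (parity, ΔL, ΔJ).
(b)–(d): forbidden (parity, ΔS, ΔL, ΔJ).
(c)–(d): forbidden (parity, ΔS).
Allowed pairs: 1 of 6.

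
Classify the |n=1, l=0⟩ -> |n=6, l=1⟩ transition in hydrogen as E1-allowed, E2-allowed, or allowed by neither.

E1

Δl = 1 − 0 = +1; l_i + l_f = 1.
E1 (Δl = ±1): satisfied.
E2 (Δl = 0,±2, l_i+l_f ≥ 2): not satisfied.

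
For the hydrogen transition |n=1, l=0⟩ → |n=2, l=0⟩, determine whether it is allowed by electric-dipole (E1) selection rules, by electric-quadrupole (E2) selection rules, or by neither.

neither

Δl = 0 − 0 = +0; l_i + l_f = 0.
E1 (Δl = ±1): not satisfied.
E2 (Δl = 0,±2, l_i+l_f ≥ 2): not satisfied.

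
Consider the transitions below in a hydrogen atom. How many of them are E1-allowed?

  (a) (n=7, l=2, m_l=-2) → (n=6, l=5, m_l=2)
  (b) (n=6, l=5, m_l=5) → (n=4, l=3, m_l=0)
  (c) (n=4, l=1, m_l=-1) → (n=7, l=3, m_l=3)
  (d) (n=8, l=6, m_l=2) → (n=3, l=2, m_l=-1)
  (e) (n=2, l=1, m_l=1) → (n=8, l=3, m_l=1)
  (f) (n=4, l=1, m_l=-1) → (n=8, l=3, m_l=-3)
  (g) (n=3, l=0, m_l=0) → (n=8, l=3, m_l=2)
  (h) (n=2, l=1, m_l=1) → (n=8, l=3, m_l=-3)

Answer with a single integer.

(a) forbidden — Δl = +3 (E1 requires Δl = ±1); Δm_l = +4 (E1 requires Δm_l = 0, ±1)
(b) forbidden — Δl = -2 (E1 requires Δl = ±1); Δm_l = -5 (E1 requires Δm_l = 0, ±1)
(c) forbidden — Δl = +2 (E1 requires Δl = ±1); Δm_l = +4 (E1 requires Δm_l = 0, ±1)
(d) forbidden — Δl = -4 (E1 requires Δl = ±1); Δm_l = -3 (E1 requires Δm_l = 0, ±1)
(e) forbidden — Δl = +2 (E1 requires Δl = ±1)
(f) forbidden — Δl = +2 (E1 requires Δl = ±1); Δm_l = -2 (E1 requires Δm_l = 0, ±1)
(g) forbidden — Δl = +3 (E1 requires Δl = ±1); Δm_l = +2 (E1 requires Δm_l = 0, ±1)
(h) forbidden — Δl = +2 (E1 requires Δl = ±1); Δm_l = -4 (E1 requires Δm_l = 0, ±1)
Total allowed: 0 of 8.

0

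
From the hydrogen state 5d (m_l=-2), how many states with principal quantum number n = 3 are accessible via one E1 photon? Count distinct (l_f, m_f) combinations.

E1 requires Δl = ±1, so l_f ∈ {1, 3}; with 0 ≤ l_f ≤ n_f−1 = 2, the allowed l_f values are {1}.
For l_f = 1: m_f ∈ {m_i−1, m_i, m_i+1} ∩ [−1, 1] = {-1} → 1 state.
Total: 1.

1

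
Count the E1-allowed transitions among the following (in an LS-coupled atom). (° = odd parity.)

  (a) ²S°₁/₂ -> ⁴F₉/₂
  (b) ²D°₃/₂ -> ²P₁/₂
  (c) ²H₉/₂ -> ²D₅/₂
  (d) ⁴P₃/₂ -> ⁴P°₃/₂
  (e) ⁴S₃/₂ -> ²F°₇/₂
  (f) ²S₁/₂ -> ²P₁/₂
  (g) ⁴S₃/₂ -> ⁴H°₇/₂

(a) forbidden (ΔS, ΔL, ΔJ fail)
(b) allowed
(c) forbidden (parity, ΔL, ΔJ fail)
(d) allowed
(e) forbidden (ΔS, ΔL, ΔJ fail)
(f) forbidden (parity fails)
(g) forbidden (ΔL, ΔJ fail)
Total allowed: 2 of 7.

2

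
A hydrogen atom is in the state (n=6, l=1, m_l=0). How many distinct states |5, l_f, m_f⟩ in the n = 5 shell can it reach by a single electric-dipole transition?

4

E1 requires Δl = ±1, so l_f ∈ {0, 2}; with 0 ≤ l_f ≤ n_f−1 = 4, the allowed l_f values are {0, 2}.
For l_f = 0: m_f ∈ {m_i−1, m_i, m_i+1} ∩ [−0, 0] = {0} → 1 state.
For l_f = 2: m_f ∈ {m_i−1, m_i, m_i+1} ∩ [−2, 2] = {-1, 0, 1} → 3 states.
Total: 4.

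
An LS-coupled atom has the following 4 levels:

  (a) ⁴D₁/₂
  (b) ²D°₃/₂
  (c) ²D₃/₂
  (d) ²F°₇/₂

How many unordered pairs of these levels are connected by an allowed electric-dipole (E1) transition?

(a)–(b): forbidden (ΔS).
(a)–(c): forbidden (parity, ΔS).
(a)–(d): forbidden (ΔS, ΔJ).
(b)–(c): allowed.
(b)–(d): forbidden (parity, ΔJ).
(c)–(d): forbidden (ΔJ).
Allowed pairs: 1 of 6.

1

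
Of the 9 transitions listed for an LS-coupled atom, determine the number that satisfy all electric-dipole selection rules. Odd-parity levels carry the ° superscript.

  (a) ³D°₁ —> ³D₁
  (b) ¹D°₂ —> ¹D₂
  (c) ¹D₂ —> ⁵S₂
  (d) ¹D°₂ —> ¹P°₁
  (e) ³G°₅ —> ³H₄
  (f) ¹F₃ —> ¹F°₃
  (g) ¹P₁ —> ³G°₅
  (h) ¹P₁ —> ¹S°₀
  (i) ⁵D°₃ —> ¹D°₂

(a) allowed
(b) allowed
(c) forbidden (parity, ΔS, ΔL fail)
(d) forbidden (parity fails)
(e) allowed
(f) allowed
(g) forbidden (ΔS, ΔL, ΔJ fail)
(h) allowed
(i) forbidden (parity, ΔS fail)
Total allowed: 5 of 9.

5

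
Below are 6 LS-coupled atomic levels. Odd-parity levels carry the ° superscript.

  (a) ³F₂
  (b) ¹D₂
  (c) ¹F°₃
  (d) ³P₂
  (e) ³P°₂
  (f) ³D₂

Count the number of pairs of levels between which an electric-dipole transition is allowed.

3

(a)–(b): forbidden (parity, ΔS).
(a)–(c): forbidden (ΔS).
(a)–(d): forbidden (parity, ΔL).
(a)–(e): forbidden (ΔL).
(a)–(f): forbidden (parity).
(b)–(c): allowed.
(b)–(d): forbidden (parity, ΔS).
(b)–(e): forbidden (ΔS).
(b)–(f): forbidden (parity, ΔS).
(c)–(d): forbidden (ΔS, ΔL).
(c)–(e): forbidden (parity, ΔS, ΔL).
(c)–(f): forbidden (ΔS).
(d)–(e): allowed.
(d)–(f): forbidden (parity).
(e)–(f): allowed.
Allowed pairs: 3 of 15.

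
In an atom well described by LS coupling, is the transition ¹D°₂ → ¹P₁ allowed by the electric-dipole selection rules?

allowed

Reading off the term symbols: S 0→0, L 2→1, J 2→1, parity odd→even.
Parity must change: odd → even — satisfied.
ΔS = 0: S: 0 → 0 — satisfied.
ΔL = 0, ±1 (not L=0↔0): L: 2 → 1, ΔL = -1 — satisfied.
ΔJ = 0, ±1 (not J=0↔0): J: 2 → 1, ΔJ = -1 — satisfied.
All four E1 rules are satisfied.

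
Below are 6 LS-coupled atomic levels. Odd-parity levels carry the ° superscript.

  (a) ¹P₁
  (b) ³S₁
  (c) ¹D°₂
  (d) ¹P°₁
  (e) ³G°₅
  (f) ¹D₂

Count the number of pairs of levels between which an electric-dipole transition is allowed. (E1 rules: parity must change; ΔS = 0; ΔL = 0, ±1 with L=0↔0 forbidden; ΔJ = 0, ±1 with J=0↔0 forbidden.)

4

(a)–(b): forbidden (parity, ΔS).
(a)–(c): allowed.
(a)–(d): allowed.
(a)–(e): forbidden (ΔS, ΔL, ΔJ).
(a)–(f): forbidden (parity).
(b)–(c): forbidden (ΔS, ΔL).
(b)–(d): forbidden (ΔS).
(b)–(e): forbidden (ΔL, ΔJ).
(b)–(f): forbidden (parity, ΔS, ΔL).
(c)–(d): forbidden (parity).
(c)–(e): forbidden (parity, ΔS, ΔL, ΔJ).
(c)–(f): allowed.
(d)–(e): forbidden (parity, ΔS, ΔL, ΔJ).
(d)–(f): allowed.
(e)–(f): forbidden (ΔS, ΔL, ΔJ).
Allowed pairs: 4 of 15.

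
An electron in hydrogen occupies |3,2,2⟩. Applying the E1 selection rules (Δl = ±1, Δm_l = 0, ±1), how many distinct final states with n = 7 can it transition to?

E1 requires Δl = ±1, so l_f ∈ {1, 3}; with 0 ≤ l_f ≤ n_f−1 = 6, the allowed l_f values are {1, 3}.
For l_f = 1: m_f ∈ {m_i−1, m_i, m_i+1} ∩ [−1, 1] = {1} → 1 state.
For l_f = 3: m_f ∈ {m_i−1, m_i, m_i+1} ∩ [−3, 3] = {1, 2, 3} → 3 states.
Total: 4.

4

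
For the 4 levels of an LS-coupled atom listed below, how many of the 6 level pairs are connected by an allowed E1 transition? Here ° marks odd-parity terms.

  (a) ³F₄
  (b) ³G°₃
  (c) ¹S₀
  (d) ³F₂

(a)–(b): allowed.
(a)–(c): forbidden (parity, ΔS, ΔL, ΔJ).
(a)–(d): forbidden (parity, ΔJ).
(b)–(c): forbidden (ΔS, ΔL, ΔJ).
(b)–(d): allowed.
(c)–(d): forbidden (parity, ΔS, ΔL, ΔJ).
Allowed pairs: 2 of 6.

2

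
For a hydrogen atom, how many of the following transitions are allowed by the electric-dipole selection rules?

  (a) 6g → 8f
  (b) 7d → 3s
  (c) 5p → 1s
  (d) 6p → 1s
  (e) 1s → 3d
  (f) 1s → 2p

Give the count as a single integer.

(a) allowed
(b) forbidden — Δl = -2 (E1 requires Δl = ±1)
(c) allowed
(d) allowed
(e) forbidden — Δl = +2 (E1 requires Δl = ±1)
(f) allowed
Total allowed: 4 of 6.

4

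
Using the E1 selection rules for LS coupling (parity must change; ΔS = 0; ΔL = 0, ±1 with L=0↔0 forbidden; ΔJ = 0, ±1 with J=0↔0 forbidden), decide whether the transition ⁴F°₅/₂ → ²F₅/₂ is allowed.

forbidden

Reading off the term symbols: S 3/2→1/2, L 3→3, J 5/2→5/2, parity odd→even.
Parity must change: odd → even — ok.
ΔS = 0: S: 3/2 → 1/2 — fails.
ΔL = 0, ±1 (not L=0↔0): L: 3 → 3, ΔL = +0 — ok.
ΔJ = 0, ±1 (not J=0↔0): J: 5/2 → 5/2, ΔJ = +0 — ok.
Rule(s) violated: ΔS.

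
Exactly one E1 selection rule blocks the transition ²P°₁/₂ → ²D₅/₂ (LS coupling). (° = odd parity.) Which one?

the ΔJ = 0, ±1 rule

Reading off the term symbols: S 1/2→1/2, L 1→2, J 1/2→5/2, parity odd→even.
Parity must change: odd → even — ok.
ΔS = 0: S: 1/2 → 1/2 — ok.
ΔL = 0, ±1 (not L=0↔0): L: 1 → 2, ΔL = +1 — ok.
ΔJ = 0, ±1 (not J=0↔0): J: 1/2 → 5/2, ΔJ = +2 — fails.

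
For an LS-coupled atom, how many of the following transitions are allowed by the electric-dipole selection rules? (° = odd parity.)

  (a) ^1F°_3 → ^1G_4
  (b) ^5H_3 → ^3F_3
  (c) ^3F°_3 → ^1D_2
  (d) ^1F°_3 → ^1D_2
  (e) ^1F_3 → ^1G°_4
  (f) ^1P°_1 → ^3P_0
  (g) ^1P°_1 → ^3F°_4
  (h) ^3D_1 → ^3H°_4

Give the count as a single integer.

3

(a) allowed
(b) forbidden (parity, ΔS, ΔL fail)
(c) forbidden (ΔS fails)
(d) allowed
(e) allowed
(f) forbidden (ΔS fails)
(g) forbidden (parity, ΔS, ΔL, ΔJ fail)
(h) forbidden (ΔL, ΔJ fail)
Total allowed: 3 of 8.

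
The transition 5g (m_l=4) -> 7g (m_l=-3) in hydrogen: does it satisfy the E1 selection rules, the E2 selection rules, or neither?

neither

Δl = 4 − 4 = +0; l_i + l_f = 8.
Δm_l = -7.
E1 (Δl = ±1, |Δm_l| ≤ 1): not satisfied.
E2 (Δl = 0,±2, l_i+l_f ≥ 2, |Δm_l| ≤ 2): not satisfied.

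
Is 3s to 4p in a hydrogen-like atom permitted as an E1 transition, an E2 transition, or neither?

E1

Δl = 1 − 0 = +1; l_i + l_f = 1.
E1 (Δl = ±1): satisfied.
E2 (Δl = 0,±2, l_i+l_f ≥ 2): not satisfied.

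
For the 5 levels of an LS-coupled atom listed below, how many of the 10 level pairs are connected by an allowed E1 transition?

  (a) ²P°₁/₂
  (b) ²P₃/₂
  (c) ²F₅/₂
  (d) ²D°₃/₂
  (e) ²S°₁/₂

4

(a)–(b): allowed.
(a)–(c): forbidden (ΔL, ΔJ).
(a)–(d): forbidden (parity).
(a)–(e): forbidden (parity).
(b)–(c): forbidden (parity, ΔL).
(b)–(d): allowed.
(b)–(e): allowed.
(c)–(d): allowed.
(c)–(e): forbidden (ΔL, ΔJ).
(d)–(e): forbidden (parity, ΔL).
Allowed pairs: 4 of 10.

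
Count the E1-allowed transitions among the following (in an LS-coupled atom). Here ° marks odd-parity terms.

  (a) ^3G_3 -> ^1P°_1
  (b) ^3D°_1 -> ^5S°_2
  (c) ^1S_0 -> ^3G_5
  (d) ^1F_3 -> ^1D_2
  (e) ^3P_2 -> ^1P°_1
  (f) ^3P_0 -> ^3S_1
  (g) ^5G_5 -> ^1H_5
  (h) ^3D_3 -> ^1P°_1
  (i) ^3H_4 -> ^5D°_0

(a) forbidden (ΔS, ΔL, ΔJ fail)
(b) forbidden (parity, ΔS, ΔL fail)
(c) forbidden (parity, ΔS, ΔL, ΔJ fail)
(d) forbidden (parity fails)
(e) forbidden (ΔS fails)
(f) forbidden (parity fails)
(g) forbidden (parity, ΔS fail)
(h) forbidden (ΔS, ΔJ fail)
(i) forbidden (ΔS, ΔL, ΔJ fail)
Total allowed: 0 of 9.

0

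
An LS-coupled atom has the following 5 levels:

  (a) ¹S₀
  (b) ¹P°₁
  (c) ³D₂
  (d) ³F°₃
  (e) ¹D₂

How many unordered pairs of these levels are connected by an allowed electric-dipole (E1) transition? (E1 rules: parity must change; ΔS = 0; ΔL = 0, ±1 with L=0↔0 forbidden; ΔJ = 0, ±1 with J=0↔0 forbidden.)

3

(a)–(b): allowed.
(a)–(c): forbidden (parity, ΔS, ΔL, ΔJ).
(a)–(d): forbidden (ΔS, ΔL, ΔJ).
(a)–(e): forbidden (parity, ΔL, ΔJ).
(b)–(c): forbidden (ΔS).
(b)–(d): forbidden (parity, ΔS, ΔL, ΔJ).
(b)–(e): allowed.
(c)–(d): allowed.
(c)–(e): forbidden (parity, ΔS).
(d)–(e): forbidden (ΔS).
Allowed pairs: 3 of 10.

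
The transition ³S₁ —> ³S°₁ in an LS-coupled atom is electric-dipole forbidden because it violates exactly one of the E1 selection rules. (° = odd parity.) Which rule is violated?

Reading off the term symbols: S 1→1, L 0→0, J 1→1, parity even→odd.
ΔJ = 0, ±1 (not J=0↔0): J: 1 → 1, ΔJ = +0 — satisfied.
Parity must change: even → odd — satisfied.
ΔS = 0: S: 1 → 1 — satisfied.
ΔL = 0, ±1 (not L=0↔0): L: 0 → 0, ΔL = +0 — violated.

the L=0 ↔ L=0 exclusion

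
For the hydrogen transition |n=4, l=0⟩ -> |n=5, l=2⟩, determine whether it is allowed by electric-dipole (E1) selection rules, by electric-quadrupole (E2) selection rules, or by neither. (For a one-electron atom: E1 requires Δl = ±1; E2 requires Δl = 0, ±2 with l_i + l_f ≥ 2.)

Δl = 2 − 0 = +2; l_i + l_f = 2.
E1 (Δl = ±1): not satisfied.
E2 (Δl = 0,±2, l_i+l_f ≥ 2): satisfied.

E2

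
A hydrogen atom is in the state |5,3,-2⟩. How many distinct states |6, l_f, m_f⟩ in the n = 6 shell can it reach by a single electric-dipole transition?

5

E1 requires Δl = ±1, so l_f ∈ {2, 4}; with 0 ≤ l_f ≤ n_f−1 = 5, the allowed l_f values are {2, 4}.
For l_f = 2: m_f ∈ {m_i−1, m_i, m_i+1} ∩ [−2, 2] = {-2, -1} → 2 states.
For l_f = 4: m_f ∈ {m_i−1, m_i, m_i+1} ∩ [−4, 4] = {-3, -2, -1} → 3 states.
Total: 5.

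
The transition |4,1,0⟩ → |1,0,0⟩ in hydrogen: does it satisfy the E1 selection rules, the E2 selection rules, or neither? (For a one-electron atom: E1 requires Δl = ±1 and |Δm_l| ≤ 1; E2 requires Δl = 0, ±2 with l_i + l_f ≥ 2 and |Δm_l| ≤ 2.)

Δl = 0 − 1 = -1; l_i + l_f = 1.
Δm_l = +0.
E1 (Δl = ±1, |Δm_l| ≤ 1): satisfied.
E2 (Δl = 0,±2, l_i+l_f ≥ 2, |Δm_l| ≤ 2): not satisfied.

E1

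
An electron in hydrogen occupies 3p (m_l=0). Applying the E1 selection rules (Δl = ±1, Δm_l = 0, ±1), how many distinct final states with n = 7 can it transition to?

4

E1 requires Δl = ±1, so l_f ∈ {0, 2}; with 0 ≤ l_f ≤ n_f−1 = 6, the allowed l_f values are {0, 2}.
For l_f = 0: m_f ∈ {m_i−1, m_i, m_i+1} ∩ [−0, 0] = {0} → 1 state.
For l_f = 2: m_f ∈ {m_i−1, m_i, m_i+1} ∩ [−2, 2] = {-1, 0, 1} → 3 states.
Total: 4.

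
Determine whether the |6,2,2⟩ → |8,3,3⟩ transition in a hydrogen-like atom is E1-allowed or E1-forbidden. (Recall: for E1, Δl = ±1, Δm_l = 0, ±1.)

allowed

Initial l = 2, final l = 3, so Δl = +1. E1 requires Δl = ±1: ok.
Δm_l = 3 − (2) = +1. E1 requires Δm_l = 0, ±1: ok.
All E1 selection rules are satisfied.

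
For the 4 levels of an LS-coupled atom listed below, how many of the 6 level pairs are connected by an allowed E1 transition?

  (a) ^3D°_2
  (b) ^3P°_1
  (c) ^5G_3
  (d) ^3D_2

2

(a)–(b): forbidden (parity).
(a)–(c): forbidden (ΔS, ΔL).
(a)–(d): allowed.
(b)–(c): forbidden (ΔS, ΔL, ΔJ).
(b)–(d): allowed.
(c)–(d): forbidden (parity, ΔS, ΔL).
Allowed pairs: 2 of 6.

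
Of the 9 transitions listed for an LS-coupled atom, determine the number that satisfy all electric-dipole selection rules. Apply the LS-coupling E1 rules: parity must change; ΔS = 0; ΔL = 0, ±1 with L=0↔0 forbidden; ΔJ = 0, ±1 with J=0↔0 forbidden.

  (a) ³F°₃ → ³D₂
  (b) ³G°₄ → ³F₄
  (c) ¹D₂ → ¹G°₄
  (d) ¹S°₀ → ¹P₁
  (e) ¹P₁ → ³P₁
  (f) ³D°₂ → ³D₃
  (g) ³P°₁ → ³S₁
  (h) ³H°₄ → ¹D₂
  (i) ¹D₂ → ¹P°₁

(a) allowed
(b) allowed
(c) forbidden (ΔL, ΔJ fail)
(d) allowed
(e) forbidden (parity, ΔS fail)
(f) allowed
(g) allowed
(h) forbidden (ΔS, ΔL, ΔJ fail)
(i) allowed
Total allowed: 6 of 9.

6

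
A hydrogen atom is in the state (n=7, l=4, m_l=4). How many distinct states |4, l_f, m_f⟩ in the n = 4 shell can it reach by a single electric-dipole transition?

E1 requires Δl = ±1, so l_f ∈ {3, 5}; with 0 ≤ l_f ≤ n_f−1 = 3, the allowed l_f values are {3}.
For l_f = 3: m_f ∈ {m_i−1, m_i, m_i+1} ∩ [−3, 3] = {3} → 1 state.
Total: 1.

1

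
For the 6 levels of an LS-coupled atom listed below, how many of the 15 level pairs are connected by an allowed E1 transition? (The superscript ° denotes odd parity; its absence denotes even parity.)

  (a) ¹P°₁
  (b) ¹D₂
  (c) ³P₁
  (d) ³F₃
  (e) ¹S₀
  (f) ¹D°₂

(a)–(b): allowed.
(a)–(c): forbidden (ΔS).
(a)–(d): forbidden (ΔS, ΔL, ΔJ).
(a)–(e): allowed.
(a)–(f): forbidden (parity).
(b)–(c): forbidden (parity, ΔS).
(b)–(d): forbidden (parity, ΔS).
(b)–(e): forbidden (parity, ΔL, ΔJ).
(b)–(f): allowed.
(c)–(d): forbidden (parity, ΔL, ΔJ).
(c)–(e): forbidden (parity, ΔS).
(c)–(f): forbidden (ΔS).
(d)–(e): forbidden (parity, ΔS, ΔL, ΔJ).
(d)–(f): forbidden (ΔS).
(e)–(f): forbidden (ΔL, ΔJ).
Allowed pairs: 3 of 15.

3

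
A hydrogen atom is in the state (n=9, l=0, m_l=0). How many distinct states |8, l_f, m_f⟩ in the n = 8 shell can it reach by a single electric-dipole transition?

E1 requires Δl = ±1, so l_f ∈ {-1, 1}; with 0 ≤ l_f ≤ n_f−1 = 7, the allowed l_f values are {1}.
For l_f = 1: m_f ∈ {m_i−1, m_i, m_i+1} ∩ [−1, 1] = {-1, 0, 1} → 3 states.
Total: 3.

3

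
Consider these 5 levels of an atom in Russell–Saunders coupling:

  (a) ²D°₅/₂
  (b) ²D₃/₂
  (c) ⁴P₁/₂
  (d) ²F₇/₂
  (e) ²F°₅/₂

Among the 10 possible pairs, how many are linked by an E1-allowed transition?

(a)–(b): allowed.
(a)–(c): forbidden (ΔS, ΔJ).
(a)–(d): allowed.
(a)–(e): forbidden (parity).
(b)–(c): forbidden (parity, ΔS).
(b)–(d): forbidden (parity, ΔJ).
(b)–(e): allowed.
(c)–(d): forbidden (parity, ΔS, ΔL, ΔJ).
(c)–(e): forbidden (ΔS, ΔL, ΔJ).
(d)–(e): allowed.
Allowed pairs: 4 of 10.

4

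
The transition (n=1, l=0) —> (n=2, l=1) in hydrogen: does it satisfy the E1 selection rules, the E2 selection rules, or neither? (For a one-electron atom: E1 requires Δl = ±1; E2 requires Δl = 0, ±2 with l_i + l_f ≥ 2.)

Δl = 1 − 0 = +1; l_i + l_f = 1.
E1 (Δl = ±1): satisfied.
E2 (Δl = 0,±2, l_i+l_f ≥ 2): not satisfied.

E1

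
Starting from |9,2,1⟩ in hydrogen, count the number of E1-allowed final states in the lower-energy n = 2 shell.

2

E1 requires Δl = ±1, so l_f ∈ {1, 3}; with 0 ≤ l_f ≤ n_f−1 = 1, the allowed l_f values are {1}.
For l_f = 1: m_f ∈ {m_i−1, m_i, m_i+1} ∩ [−1, 1] = {0, 1} → 2 states.
Total: 2.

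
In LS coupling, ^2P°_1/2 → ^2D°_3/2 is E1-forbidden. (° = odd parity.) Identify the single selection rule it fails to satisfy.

ΔL = 0, ±1 (not L=0↔0): L: 1 → 2, ΔL = +1 — satisfied.
ΔS = 0: S: 1/2 → 1/2 — satisfied.
Parity must change: odd → odd — violated.
ΔJ = 0, ±1 (not J=0↔0): J: 1/2 → 3/2, ΔJ = +1 — satisfied.

parity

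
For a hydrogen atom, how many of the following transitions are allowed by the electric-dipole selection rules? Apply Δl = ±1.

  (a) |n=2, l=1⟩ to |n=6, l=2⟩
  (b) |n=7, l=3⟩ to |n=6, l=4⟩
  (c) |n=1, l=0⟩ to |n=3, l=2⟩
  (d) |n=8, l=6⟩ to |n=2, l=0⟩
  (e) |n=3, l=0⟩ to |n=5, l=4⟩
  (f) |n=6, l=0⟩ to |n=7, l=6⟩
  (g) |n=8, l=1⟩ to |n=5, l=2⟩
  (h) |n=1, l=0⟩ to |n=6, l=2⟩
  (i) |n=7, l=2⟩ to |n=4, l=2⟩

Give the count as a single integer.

(a) allowed
(b) allowed
(c) forbidden — Δl = +2 (E1 requires Δl = ±1)
(d) forbidden — Δl = -6 (E1 requires Δl = ±1)
(e) forbidden — Δl = +4 (E1 requires Δl = ±1)
(f) forbidden — Δl = +6 (E1 requires Δl = ±1)
(g) allowed
(h) forbidden — Δl = +2 (E1 requires Δl = ±1)
(i) forbidden — Δl = +0 (E1 requires Δl = ±1)
Total allowed: 3 of 9.

3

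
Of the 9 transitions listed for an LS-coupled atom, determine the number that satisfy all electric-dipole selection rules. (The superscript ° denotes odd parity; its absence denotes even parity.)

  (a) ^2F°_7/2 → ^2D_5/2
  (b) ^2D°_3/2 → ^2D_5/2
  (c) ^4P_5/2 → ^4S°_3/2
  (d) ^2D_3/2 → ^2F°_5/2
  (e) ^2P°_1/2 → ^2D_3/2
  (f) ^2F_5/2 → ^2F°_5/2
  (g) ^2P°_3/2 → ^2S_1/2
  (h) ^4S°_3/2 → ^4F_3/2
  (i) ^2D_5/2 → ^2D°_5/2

8

(a) allowed
(b) allowed
(c) allowed
(d) allowed
(e) allowed
(f) allowed
(g) allowed
(h) forbidden (ΔL fails)
(i) allowed
Total allowed: 8 of 9.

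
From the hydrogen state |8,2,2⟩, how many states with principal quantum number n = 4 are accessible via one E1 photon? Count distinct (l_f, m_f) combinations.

E1 requires Δl = ±1, so l_f ∈ {1, 3}; with 0 ≤ l_f ≤ n_f−1 = 3, the allowed l_f values are {1, 3}.
For l_f = 1: m_f ∈ {m_i−1, m_i, m_i+1} ∩ [−1, 1] = {1} → 1 state.
For l_f = 3: m_f ∈ {m_i−1, m_i, m_i+1} ∩ [−3, 3] = {1, 2, 3} → 3 states.
Total: 4.

4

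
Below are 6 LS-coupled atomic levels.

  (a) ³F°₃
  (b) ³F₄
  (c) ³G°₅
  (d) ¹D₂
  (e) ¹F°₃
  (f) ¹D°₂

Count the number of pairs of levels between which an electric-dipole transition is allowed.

(a)–(b): allowed.
(a)–(c): forbidden (parity, ΔJ).
(a)–(d): forbidden (ΔS).
(a)–(e): forbidden (parity, ΔS).
(a)–(f): forbidden (parity, ΔS).
(b)–(c): allowed.
(b)–(d): forbidden (parity, ΔS, ΔJ).
(b)–(e): forbidden (ΔS).
(b)–(f): forbidden (ΔS, ΔJ).
(c)–(d): forbidden (ΔS, ΔL, ΔJ).
(c)–(e): forbidden (parity, ΔS, ΔJ).
(c)–(f): forbidden (parity, ΔS, ΔL, ΔJ).
(d)–(e): allowed.
(d)–(f): allowed.
(e)–(f): forbidden (parity).
Allowed pairs: 4 of 15.

4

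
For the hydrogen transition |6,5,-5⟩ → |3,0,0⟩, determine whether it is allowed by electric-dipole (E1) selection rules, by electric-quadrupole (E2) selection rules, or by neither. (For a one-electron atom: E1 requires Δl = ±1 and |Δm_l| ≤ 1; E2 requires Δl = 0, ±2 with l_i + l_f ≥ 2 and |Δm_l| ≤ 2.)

neither

Δl = 0 − 5 = -5; l_i + l_f = 5.
Δm_l = +5.
E1 (Δl = ±1, |Δm_l| ≤ 1): not satisfied.
E2 (Δl = 0,±2, l_i+l_f ≥ 2, |Δm_l| ≤ 2): not satisfied.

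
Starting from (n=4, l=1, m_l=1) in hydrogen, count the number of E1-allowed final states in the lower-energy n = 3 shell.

4

E1 requires Δl = ±1, so l_f ∈ {0, 2}; with 0 ≤ l_f ≤ n_f−1 = 2, the allowed l_f values are {0, 2}.
For l_f = 0: m_f ∈ {m_i−1, m_i, m_i+1} ∩ [−0, 0] = {0} → 1 state.
For l_f = 2: m_f ∈ {m_i−1, m_i, m_i+1} ∩ [−2, 2] = {0, 1, 2} → 3 states.
Total: 4.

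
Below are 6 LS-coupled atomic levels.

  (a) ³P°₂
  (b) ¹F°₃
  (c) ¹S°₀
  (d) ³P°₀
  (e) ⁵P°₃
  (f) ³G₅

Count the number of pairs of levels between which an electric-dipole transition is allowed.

0

(a)–(b): forbidden (parity, ΔS, ΔL).
(a)–(c): forbidden (parity, ΔS, ΔJ).
(a)–(d): forbidden (parity, ΔJ).
(a)–(e): forbidden (parity, ΔS).
(a)–(f): forbidden (ΔL, ΔJ).
(b)–(c): forbidden (parity, ΔL, ΔJ).
(b)–(d): forbidden (parity, ΔS, ΔL, ΔJ).
(b)–(e): forbidden (parity, ΔS, ΔL).
(b)–(f): forbidden (ΔS, ΔJ).
(c)–(d): forbidden (parity, ΔS, ΔJ).
(c)–(e): forbidden (parity, ΔS, ΔJ).
(c)–(f): forbidden (ΔS, ΔL, ΔJ).
(d)–(e): forbidden (parity, ΔS, ΔJ).
(d)–(f): forbidden (ΔL, ΔJ).
(e)–(f): forbidden (ΔS, ΔL, ΔJ).
Allowed pairs: 0 of 15.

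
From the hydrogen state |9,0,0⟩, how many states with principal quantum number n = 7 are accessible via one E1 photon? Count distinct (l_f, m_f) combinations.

E1 requires Δl = ±1, so l_f ∈ {-1, 1}; with 0 ≤ l_f ≤ n_f−1 = 6, the allowed l_f values are {1}.
For l_f = 1: m_f ∈ {m_i−1, m_i, m_i+1} ∩ [−1, 1] = {-1, 0, 1} → 3 states.
Total: 3.

3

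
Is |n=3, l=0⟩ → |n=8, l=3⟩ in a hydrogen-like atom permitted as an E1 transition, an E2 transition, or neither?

neither

Δl = 3 − 0 = +3; l_i + l_f = 3.
E1 (Δl = ±1): not satisfied.
E2 (Δl = 0,±2, l_i+l_f ≥ 2): not satisfied.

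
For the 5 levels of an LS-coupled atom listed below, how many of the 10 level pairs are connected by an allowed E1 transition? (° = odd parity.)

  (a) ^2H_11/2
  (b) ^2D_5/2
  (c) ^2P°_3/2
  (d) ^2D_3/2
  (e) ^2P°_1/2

(a)–(b): forbidden (parity, ΔL, ΔJ).
(a)–(c): forbidden (ΔL, ΔJ).
(a)–(d): forbidden (parity, ΔL, ΔJ).
(a)–(e): forbidden (ΔL, ΔJ).
(b)–(c): allowed.
(b)–(d): forbidden (parity).
(b)–(e): forbidden (ΔJ).
(c)–(d): allowed.
(c)–(e): forbidden (parity).
(d)–(e): allowed.
Allowed pairs: 3 of 10.

3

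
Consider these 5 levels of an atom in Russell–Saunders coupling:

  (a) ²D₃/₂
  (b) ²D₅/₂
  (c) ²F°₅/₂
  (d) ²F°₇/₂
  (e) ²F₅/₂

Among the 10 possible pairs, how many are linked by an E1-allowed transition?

(a)–(b): forbidden (parity).
(a)–(c): allowed.
(a)–(d): forbidden (ΔJ).
(a)–(e): forbidden (parity).
(b)–(c): allowed.
(b)–(d): allowed.
(b)–(e): forbidden (parity).
(c)–(d): forbidden (parity).
(c)–(e): allowed.
(d)–(e): allowed.
Allowed pairs: 5 of 10.

5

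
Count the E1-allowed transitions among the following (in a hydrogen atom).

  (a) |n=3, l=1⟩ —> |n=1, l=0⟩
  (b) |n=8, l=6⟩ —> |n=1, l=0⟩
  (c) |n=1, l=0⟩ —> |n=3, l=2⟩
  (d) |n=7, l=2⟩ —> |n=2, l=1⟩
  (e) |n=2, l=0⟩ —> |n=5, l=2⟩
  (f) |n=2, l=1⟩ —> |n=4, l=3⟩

(a) allowed
(b) forbidden — Δl = -6 (E1 requires Δl = ±1)
(c) forbidden — Δl = +2 (E1 requires Δl = ±1)
(d) allowed
(e) forbidden — Δl = +2 (E1 requires Δl = ±1)
(f) forbidden — Δl = +2 (E1 requires Δl = ±1)
Total allowed: 2 of 6.

2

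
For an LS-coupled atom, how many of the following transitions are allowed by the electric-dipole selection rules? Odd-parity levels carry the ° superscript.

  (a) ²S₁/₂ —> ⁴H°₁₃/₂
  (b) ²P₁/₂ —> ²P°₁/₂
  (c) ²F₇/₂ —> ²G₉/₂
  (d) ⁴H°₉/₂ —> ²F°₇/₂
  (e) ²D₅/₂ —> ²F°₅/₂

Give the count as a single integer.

2

(a) forbidden (ΔS, ΔL, ΔJ fail)
(b) allowed
(c) forbidden (parity fails)
(d) forbidden (parity, ΔS, ΔL fail)
(e) allowed
Total allowed: 2 of 5.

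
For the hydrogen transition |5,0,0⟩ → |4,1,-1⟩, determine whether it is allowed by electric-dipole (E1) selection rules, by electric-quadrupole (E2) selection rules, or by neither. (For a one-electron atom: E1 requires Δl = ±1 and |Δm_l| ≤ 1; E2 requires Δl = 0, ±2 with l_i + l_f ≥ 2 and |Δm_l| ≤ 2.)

Δl = 1 − 0 = +1; l_i + l_f = 1.
Δm_l = -1.
E1 (Δl = ±1, |Δm_l| ≤ 1): satisfied.
E2 (Δl = 0,±2, l_i+l_f ≥ 2, |Δm_l| ≤ 2): not satisfied.

E1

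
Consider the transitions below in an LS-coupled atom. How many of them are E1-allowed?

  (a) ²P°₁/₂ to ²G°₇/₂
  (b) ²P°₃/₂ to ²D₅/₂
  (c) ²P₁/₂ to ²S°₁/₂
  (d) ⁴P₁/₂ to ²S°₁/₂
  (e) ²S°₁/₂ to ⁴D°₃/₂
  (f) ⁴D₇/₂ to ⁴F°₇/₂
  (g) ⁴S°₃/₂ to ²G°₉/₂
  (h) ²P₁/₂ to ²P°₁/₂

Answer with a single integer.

4

(a) forbidden (parity, ΔL, ΔJ fail)
(b) allowed
(c) allowed
(d) forbidden (ΔS fails)
(e) forbidden (parity, ΔS, ΔL fail)
(f) allowed
(g) forbidden (parity, ΔS, ΔL, ΔJ fail)
(h) allowed
Total allowed: 4 of 8.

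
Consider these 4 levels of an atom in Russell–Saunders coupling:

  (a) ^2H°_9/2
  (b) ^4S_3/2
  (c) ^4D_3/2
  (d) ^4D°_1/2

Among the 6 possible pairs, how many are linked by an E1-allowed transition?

1

(a)–(b): forbidden (ΔS, ΔL, ΔJ).
(a)–(c): forbidden (ΔS, ΔL, ΔJ).
(a)–(d): forbidden (parity, ΔS, ΔL, ΔJ).
(b)–(c): forbidden (parity, ΔL).
(b)–(d): forbidden (ΔL).
(c)–(d): allowed.
Allowed pairs: 1 of 6.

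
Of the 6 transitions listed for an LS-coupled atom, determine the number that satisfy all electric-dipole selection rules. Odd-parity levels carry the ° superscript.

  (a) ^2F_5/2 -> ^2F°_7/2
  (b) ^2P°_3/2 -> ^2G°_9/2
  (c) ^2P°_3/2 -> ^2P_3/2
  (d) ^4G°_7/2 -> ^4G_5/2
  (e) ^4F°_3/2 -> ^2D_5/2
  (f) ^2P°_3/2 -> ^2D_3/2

(a) allowed
(b) forbidden (parity, ΔL, ΔJ fail)
(c) allowed
(d) allowed
(e) forbidden (ΔS fails)
(f) allowed
Total allowed: 4 of 6.

4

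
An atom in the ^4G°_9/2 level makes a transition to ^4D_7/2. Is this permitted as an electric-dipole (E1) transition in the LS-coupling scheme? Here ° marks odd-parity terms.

forbidden

ΔL = 0, ±1 (not L=0↔0): L: 4 → 2, ΔL = -2 — violated.
ΔS = 0: S: 3/2 → 3/2 — satisfied.
Parity must change: odd → even — satisfied.
ΔJ = 0, ±1 (not J=0↔0): J: 9/2 → 7/2, ΔJ = -1 — satisfied.
Rule(s) violated: ΔL.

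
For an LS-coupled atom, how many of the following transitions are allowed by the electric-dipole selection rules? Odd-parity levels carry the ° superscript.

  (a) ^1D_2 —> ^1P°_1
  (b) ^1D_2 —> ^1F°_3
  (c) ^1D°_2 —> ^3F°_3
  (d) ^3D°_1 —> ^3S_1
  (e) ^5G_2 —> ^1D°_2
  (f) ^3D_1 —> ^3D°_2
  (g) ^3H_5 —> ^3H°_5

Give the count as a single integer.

4

(a) allowed
(b) allowed
(c) forbidden (parity, ΔS fail)
(d) forbidden (ΔL fails)
(e) forbidden (ΔS, ΔL fail)
(f) allowed
(g) allowed
Total allowed: 4 of 7.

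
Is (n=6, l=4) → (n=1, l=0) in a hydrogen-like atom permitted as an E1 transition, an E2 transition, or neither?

Δl = 0 − 4 = -4; l_i + l_f = 4.
E1 (Δl = ±1): not satisfied.
E2 (Δl = 0,±2, l_i+l_f ≥ 2): not satisfied.

neither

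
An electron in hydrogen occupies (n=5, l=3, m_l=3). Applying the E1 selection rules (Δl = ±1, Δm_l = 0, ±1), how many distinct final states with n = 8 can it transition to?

4

E1 requires Δl = ±1, so l_f ∈ {2, 4}; with 0 ≤ l_f ≤ n_f−1 = 7, the allowed l_f values are {2, 4}.
For l_f = 2: m_f ∈ {m_i−1, m_i, m_i+1} ∩ [−2, 2] = {2} → 1 state.
For l_f = 4: m_f ∈ {m_i−1, m_i, m_i+1} ∩ [−4, 4] = {2, 3, 4} → 3 states.
Total: 4.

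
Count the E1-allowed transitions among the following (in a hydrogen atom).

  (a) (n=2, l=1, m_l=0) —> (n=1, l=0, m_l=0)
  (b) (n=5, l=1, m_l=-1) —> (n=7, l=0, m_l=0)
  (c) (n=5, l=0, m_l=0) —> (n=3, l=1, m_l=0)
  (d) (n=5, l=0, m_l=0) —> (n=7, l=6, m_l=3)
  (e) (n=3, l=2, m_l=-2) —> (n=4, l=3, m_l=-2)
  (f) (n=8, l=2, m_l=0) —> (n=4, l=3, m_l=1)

5

(a) allowed
(b) allowed
(c) allowed
(d) forbidden — Δl = +6 (E1 requires Δl = ±1); Δm_l = +3 (E1 requires Δm_l = 0, ±1)
(e) allowed
(f) allowed
Total allowed: 5 of 6.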